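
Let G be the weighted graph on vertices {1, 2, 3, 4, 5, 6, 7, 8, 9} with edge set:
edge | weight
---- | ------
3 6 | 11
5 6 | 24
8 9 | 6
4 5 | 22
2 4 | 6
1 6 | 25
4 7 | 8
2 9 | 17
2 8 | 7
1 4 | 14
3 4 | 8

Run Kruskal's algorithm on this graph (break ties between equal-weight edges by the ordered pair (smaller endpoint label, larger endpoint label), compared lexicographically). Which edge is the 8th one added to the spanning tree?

4-5

Sort edges by weight, then run Kruskal:
2 4 (6): add — endpoints in different components.
8 9 (6): add — endpoints in different components.
2 8 (7): add — endpoints in different components.
3 4 (8): add — endpoints in different components.
4 7 (8): add — endpoints in different components.
3 6 (11): add — endpoints in different components.
1 4 (14): add — endpoints in different components.
2 9 (17): skip — 2 and 9 already connected.
4 5 (22): add — endpoints in different components.
The 8th edge added is 4 5.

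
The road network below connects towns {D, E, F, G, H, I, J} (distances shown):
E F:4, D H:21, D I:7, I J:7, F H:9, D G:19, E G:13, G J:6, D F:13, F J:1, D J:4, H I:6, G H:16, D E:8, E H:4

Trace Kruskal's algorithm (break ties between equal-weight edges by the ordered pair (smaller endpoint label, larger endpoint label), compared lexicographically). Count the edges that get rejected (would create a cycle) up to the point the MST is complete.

Kruskal's algorithm — process edges by increasing weight (ties by edge label):
F J (1): add — endpoints in different components.
D J (4): add — endpoints in different components.
E F (4): add — endpoints in different components.
E H (4): add — endpoints in different components.
G J (6): add — endpoints in different components.
H I (6): add — endpoints in different components.
Edges rejected before the tree was complete: 0.

0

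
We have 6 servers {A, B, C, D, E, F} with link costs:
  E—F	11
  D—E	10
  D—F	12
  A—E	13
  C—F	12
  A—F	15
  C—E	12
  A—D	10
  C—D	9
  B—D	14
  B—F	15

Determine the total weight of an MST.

54

Grow the tree from E using Prim:
Step 1: cheapest edge leaving the tree is D—E (10); add D.
Step 2: cheapest edge leaving the tree is C—D (9); add C.
Step 3: cheapest edge leaving the tree is A—D (10); add A.
Step 4: cheapest edge leaving the tree is E—F (11); add F.
Step 5: cheapest edge leaving the tree is B—D (14); add B.
MST edges: D—E, C—D, A—D, E—F, B—D; total weight 10+9+10+11+14 = 54.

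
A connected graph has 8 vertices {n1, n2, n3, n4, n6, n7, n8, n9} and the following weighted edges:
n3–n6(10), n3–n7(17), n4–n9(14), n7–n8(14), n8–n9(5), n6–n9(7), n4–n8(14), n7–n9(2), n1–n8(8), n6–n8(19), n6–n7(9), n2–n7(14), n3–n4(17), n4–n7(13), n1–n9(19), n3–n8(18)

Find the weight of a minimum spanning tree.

59

Grow the tree from n3 using Prim:
Step 1: cheapest edge leaving the tree is n3–n6 (10); add n6.
Step 2: cheapest edge leaving the tree is n6–n9 (7); add n9.
Step 3: cheapest edge leaving the tree is n7–n9 (2); add n7.
Step 4: cheapest edge leaving the tree is n8–n9 (5); add n8.
Step 5: cheapest edge leaving the tree is n1–n8 (8); add n1.
Step 6: cheapest edge leaving the tree is n4–n7 (13); add n4.
Step 7: cheapest edge leaving the tree is n2–n7 (14); add n2.
MST edges: n3–n6, n6–n9, n7–n9, n8–n9, n1–n8, n4–n7, n2–n7; total weight 10+7+2+5+8+13+14 = 59.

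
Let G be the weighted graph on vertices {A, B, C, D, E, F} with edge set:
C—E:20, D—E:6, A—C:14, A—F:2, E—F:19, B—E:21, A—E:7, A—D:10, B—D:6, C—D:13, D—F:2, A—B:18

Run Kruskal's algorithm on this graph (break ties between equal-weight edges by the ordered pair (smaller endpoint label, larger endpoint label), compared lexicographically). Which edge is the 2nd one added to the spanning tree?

D-F

Kruskal: consider edges lightest-first.
A—F (2): add — endpoints in different components.
D—F (2): add — endpoints in different components.
B—D (6): add — endpoints in different components.
D—E (6): add — endpoints in different components.
A—E (7): skip — A and E already connected.
A—D (10): skip — A and D already connected.
C—D (13): add — endpoints in different components.
The 2nd edge added is D—F.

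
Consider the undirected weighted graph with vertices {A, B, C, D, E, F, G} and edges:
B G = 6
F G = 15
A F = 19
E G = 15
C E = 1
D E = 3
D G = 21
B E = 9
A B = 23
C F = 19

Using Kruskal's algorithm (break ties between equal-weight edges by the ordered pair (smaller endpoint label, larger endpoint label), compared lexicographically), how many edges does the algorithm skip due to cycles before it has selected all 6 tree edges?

1

Kruskal: consider edges lightest-first.
C E (1): add — endpoints in different components.
D E (3): add — endpoints in different components.
B G (6): add — endpoints in different components.
B E (9): add — endpoints in different components.
E G (15): skip — E and G already connected.
F G (15): add — endpoints in different components.
A F (19): add — endpoints in different components.
Edges rejected before the tree was complete: 1.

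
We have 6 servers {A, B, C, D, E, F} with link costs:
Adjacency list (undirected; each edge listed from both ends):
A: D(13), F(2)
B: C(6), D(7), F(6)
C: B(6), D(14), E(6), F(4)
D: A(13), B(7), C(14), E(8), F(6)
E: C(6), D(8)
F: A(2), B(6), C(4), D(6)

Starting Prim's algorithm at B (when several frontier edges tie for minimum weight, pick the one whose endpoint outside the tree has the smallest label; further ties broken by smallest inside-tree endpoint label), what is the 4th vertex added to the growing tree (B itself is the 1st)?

Prim, starting at B.
Step 1: frontier [B–C 6, B–F 6, B–D 7] → take B–C (6); add C.
Step 2: frontier [B–F 6, B–D 7, C–F 4, C–E 6, C–D 14] → take C–F (4); add F.
Step 3: frontier [B–D 7, C–E 6, C–D 14, A–F 2, D–F 6] → take A–F (2); add A.
Step 4: frontier [A–D 13, B–D 7, C–E 6, C–D 14, D–F 6] → take D–F (6); add D.
Step 5: frontier [C–E 6, D–E 8] → take C–E (6); add E.
Vertex order: B, C, F, A, D, E. The 4th vertex is A.

A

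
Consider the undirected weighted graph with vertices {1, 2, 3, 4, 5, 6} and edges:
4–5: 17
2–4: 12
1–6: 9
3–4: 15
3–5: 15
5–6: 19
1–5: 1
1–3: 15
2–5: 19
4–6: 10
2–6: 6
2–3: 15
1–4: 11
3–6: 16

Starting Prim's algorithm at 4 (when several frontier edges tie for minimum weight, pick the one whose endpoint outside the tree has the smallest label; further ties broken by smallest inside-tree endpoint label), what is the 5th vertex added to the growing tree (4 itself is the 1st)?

Grow the tree from 4 using Prim:
Step 1: frontier [4–6 10, 1–4 11, 2–4 12, 3–4 15, 4–5 17] → take 4–6 (10); add 6.
Step 2: frontier [1–4 11, 2–4 12, 3–4 15, 4–5 17, 2–6 6, 1–6 9, 3–6 16, 5–6 19] → take 2–6 (6); add 2.
Step 3: frontier [2–3 15, 2–5 19, 1–4 11, 3–4 15, 4–5 17, 1–6 9, 3–6 16, 5–6 19] → take 1–6 (9); add 1.
Step 4: frontier [1–5 1, 1–3 15, 2–3 15, 2–5 19, 3–4 15, 4–5 17, 3–6 16, 5–6 19] → take 1–5 (1); add 5.
Step 5: frontier [1–3 15, 2–3 15, 3–4 15, 3–5 15, 3–6 16] → take 1–3 (15); add 3.
Vertex order: 4, 6, 2, 1, 5, 3. The 5th vertex is 5.

5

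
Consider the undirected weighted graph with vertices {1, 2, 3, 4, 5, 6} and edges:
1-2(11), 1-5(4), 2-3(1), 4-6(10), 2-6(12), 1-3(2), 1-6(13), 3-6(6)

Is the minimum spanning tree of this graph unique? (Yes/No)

Yes

Kruskal's algorithm — process edges by increasing weight (ties by edge label):
2-3 (1): add. Components now {1} {2,3} {4} {5} {6}
1-3 (2): add. Components now {1,2,3} {4} {5} {6}
1-5 (4): add. Components now {1,2,3,5} {4} {6}
3-6 (6): add. Components now {1,2,3,5,6} {4}
4-6 (10): add. Components now {1,2,3,4,5,6}
Every non-tree edge has weight strictly greater than the heaviest edge on the tree path between its endpoints, so the MST is unique.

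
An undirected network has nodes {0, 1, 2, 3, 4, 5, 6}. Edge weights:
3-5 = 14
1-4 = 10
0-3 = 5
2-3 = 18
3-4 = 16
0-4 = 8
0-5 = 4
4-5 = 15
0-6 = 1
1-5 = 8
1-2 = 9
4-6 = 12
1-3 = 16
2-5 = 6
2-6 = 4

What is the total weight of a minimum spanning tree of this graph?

Prim, starting at 3.
Step 1: cheapest edge leaving the tree is 0-3 (5); add 0.
Step 2: cheapest edge leaving the tree is 0-6 (1); add 6.
Step 3: cheapest edge leaving the tree is 2-6 (4); add 2.
Step 4: cheapest edge leaving the tree is 0-5 (4); add 5.
Step 5: cheapest edge leaving the tree is 1-5 (8); add 1.
Step 6: cheapest edge leaving the tree is 0-4 (8); add 4.
MST edges: 0-3, 0-6, 2-6, 0-5, 1-5, 0-4; total weight 5+1+4+4+8+8 = 30.

30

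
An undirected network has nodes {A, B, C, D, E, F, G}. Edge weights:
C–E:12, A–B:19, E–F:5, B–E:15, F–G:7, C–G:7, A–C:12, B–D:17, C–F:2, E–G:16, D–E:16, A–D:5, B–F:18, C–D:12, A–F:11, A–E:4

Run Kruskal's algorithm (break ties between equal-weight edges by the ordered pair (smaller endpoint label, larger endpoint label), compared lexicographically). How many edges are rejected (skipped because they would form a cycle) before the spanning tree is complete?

Kruskal: consider edges lightest-first.
C–F (2): add — endpoints in different components.
A–E (4): add — endpoints in different components.
A–D (5): add — endpoints in different components.
E–F (5): add — endpoints in different components.
C–G (7): add — endpoints in different components.
F–G (7): skip — F and G already connected.
A–F (11): skip — A and F already connected.
A–C (12): skip — A and C already connected.
C–D (12): skip — C and D already connected.
C–E (12): skip — C and E already connected.
B–E (15): add — endpoints in different components.
Edges rejected before the tree was complete: 5.

5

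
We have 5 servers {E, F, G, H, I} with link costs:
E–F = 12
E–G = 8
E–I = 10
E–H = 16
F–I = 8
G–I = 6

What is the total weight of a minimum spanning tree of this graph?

38

Kruskal: consider edges lightest-first.
G–I (6): add. Components now {E} {F} {G,I} {H}
E–G (8): add. Components now {E,G,I} {F} {H}
F–I (8): add. Components now {E,F,G,I} {H}
E–I (10): skip — E and I already connected.
E–F (12): skip — E and F already connected.
E–H (16): add. Components now {E,F,G,H,I}
MST edges: G–I, E–G, F–I, E–H; total weight 6+8+8+16 = 38.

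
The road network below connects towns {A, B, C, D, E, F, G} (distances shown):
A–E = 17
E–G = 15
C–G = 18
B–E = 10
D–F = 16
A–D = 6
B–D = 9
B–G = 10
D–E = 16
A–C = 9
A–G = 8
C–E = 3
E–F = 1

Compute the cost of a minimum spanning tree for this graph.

36

Sort edges by weight, then run Kruskal:
E–F (1): add. Components now {A} {B} {C} {D} {E,F} {G}
C–E (3): add. Components now {A} {B} {C,E,F} {D} {G}
A–D (6): add. Components now {A,D} {B} {C,E,F} {G}
A–G (8): add. Components now {A,D,G} {B} {C,E,F}
A–C (9): add. Components now {A,C,D,E,F,G} {B}
B–D (9): add. Components now {A,B,C,D,E,F,G}
MST edges: E–F, C–E, A–D, A–G, A–C, B–D; total weight 1+3+6+8+9+9 = 36.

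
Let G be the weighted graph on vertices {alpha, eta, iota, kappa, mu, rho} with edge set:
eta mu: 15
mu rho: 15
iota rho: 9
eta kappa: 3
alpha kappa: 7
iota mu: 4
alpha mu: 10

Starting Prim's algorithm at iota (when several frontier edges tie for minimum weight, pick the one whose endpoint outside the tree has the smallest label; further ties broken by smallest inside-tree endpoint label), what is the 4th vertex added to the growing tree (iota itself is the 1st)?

Grow the tree from iota using Prim:
Step 1: cheapest edge leaving the tree is iota mu (4); add mu.
Step 2: cheapest edge leaving the tree is iota rho (9); add rho.
Step 3: cheapest edge leaving the tree is alpha mu (10); add alpha.
Step 4: cheapest edge leaving the tree is alpha kappa (7); add kappa.
Step 5: cheapest edge leaving the tree is eta kappa (3); add eta.
Vertex order: iota, mu, rho, alpha, kappa, eta. The 4th vertex is alpha.

alpha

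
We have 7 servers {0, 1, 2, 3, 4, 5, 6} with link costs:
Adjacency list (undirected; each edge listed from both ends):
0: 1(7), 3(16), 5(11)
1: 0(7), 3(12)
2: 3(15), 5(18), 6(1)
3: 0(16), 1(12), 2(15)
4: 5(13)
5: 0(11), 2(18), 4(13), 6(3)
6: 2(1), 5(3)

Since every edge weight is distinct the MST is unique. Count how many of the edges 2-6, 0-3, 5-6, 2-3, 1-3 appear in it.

3

Kruskal: consider edges lightest-first.
2-6 (1): add. Components now {0} {1} {2,6} {3} {4} {5}
5-6 (3): add. Components now {0} {1} {2,5,6} {3} {4}
0-1 (7): add. Components now {0,1} {2,5,6} {3} {4}
0-5 (11): add. Components now {0,1,2,5,6} {3} {4}
1-3 (12): add. Components now {0,1,2,3,5,6} {4}
4-5 (13): add. Components now {0,1,2,3,4,5,6}
MST edge set: {2-6, 5-6, 0-1, 0-5, 1-3, 4-5}.
Of the listed edges, {2-6, 5-6, 1-3} are in the MST → 3.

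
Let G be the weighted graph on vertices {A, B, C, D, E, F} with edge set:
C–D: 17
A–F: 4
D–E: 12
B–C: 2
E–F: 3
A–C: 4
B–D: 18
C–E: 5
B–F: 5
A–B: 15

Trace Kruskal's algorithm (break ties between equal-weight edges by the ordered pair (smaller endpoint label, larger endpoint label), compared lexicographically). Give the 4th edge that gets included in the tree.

A-F

Kruskal: consider edges lightest-first.
B–C (2): add — endpoints in different components.
E–F (3): add — endpoints in different components.
A–C (4): add — endpoints in different components.
A–F (4): add — endpoints in different components.
B–F (5): skip — B and F already connected.
C–E (5): skip — C and E already connected.
D–E (12): add — endpoints in different components.
The 4th edge added is A–F.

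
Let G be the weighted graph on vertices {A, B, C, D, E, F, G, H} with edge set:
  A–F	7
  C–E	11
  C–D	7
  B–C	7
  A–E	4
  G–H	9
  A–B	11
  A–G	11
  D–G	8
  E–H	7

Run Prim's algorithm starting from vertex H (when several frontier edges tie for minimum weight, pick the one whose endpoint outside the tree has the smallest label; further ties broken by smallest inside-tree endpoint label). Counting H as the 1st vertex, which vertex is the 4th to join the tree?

Prim, starting at H.
Step 1: frontier [E–H 7, G–H 9] → take E–H (7); add E.
Step 2: frontier [A–E 4, C–E 11, G–H 9] → take A–E (4); add A.
Step 3: frontier [A–F 7, A–B 11, A–G 11, C–E 11, G–H 9] → take A–F (7); add F.
Step 4: frontier [A–B 11, A–G 11, C–E 11, G–H 9] → take G–H (9); add G.
Step 5: frontier [A–B 11, C–E 11, D–G 8] → take D–G (8); add D.
Step 6: frontier [A–B 11, C–D 7, C–E 11] → take C–D (7); add C.
Step 7: frontier [A–B 11, B–C 7] → take B–C (7); add B.
Vertex order: H, E, A, F, G, D, C, B. The 4th vertex is F.

F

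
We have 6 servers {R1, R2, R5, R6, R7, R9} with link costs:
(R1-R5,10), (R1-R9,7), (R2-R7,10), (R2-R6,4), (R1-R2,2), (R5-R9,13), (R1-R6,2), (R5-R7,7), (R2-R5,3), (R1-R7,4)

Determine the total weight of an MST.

18

Prim's algorithm from R9:
Step 1: frontier [R1-R9 7, R5-R9 13] → take R1-R9 (7); add R1.
Step 2: frontier [R1-R2 2, R1-R6 2, R1-R7 4, R1-R5 10, R5-R9 13] → take R1-R2 (2); add R2.
Step 3: frontier [R1-R6 2, R1-R7 4, R1-R5 10, R2-R5 3, R2-R6 4, R2-R7 10, R5-R9 13] → take R1-R6 (2); add R6.
Step 4: frontier [R1-R7 4, R1-R5 10, R2-R5 3, R2-R7 10, R5-R9 13] → take R2-R5 (3); add R5.
Step 5: frontier [R1-R7 4, R2-R7 10, R5-R7 7] → take R1-R7 (4); add R7.
MST edges: R1-R9, R1-R2, R1-R6, R2-R5, R1-R7; total weight 7+2+2+3+4 = 18.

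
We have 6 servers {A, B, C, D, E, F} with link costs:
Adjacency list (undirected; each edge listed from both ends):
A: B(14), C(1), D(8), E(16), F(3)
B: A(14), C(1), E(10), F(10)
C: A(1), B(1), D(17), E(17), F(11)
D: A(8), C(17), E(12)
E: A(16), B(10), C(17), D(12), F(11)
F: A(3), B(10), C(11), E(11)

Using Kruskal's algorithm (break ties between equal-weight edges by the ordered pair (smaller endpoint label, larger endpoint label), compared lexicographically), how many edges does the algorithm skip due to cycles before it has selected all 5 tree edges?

0

Sort edges by weight, then run Kruskal:
A—C (1): add. Components now {A,C} {B} {D} {E} {F}
B—C (1): add. Components now {A,B,C} {D} {E} {F}
A—F (3): add. Components now {A,B,C,F} {D} {E}
A—D (8): add. Components now {A,B,C,D,F} {E}
B—E (10): add. Components now {A,B,C,D,E,F}
Edges rejected before the tree was complete: 0.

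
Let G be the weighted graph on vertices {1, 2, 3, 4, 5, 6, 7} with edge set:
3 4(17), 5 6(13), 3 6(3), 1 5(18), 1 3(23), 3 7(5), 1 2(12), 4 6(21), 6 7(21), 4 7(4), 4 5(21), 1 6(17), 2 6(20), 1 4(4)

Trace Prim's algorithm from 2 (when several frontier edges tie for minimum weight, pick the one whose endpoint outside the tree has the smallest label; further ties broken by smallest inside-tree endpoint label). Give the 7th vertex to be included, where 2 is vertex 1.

Prim's algorithm from 2:
Step 1: cheapest edge leaving the tree is 1 2 (12); add 1.
Step 2: cheapest edge leaving the tree is 1 4 (4); add 4.
Step 3: cheapest edge leaving the tree is 4 7 (4); add 7.
Step 4: cheapest edge leaving the tree is 3 7 (5); add 3.
Step 5: cheapest edge leaving the tree is 3 6 (3); add 6.
Step 6: cheapest edge leaving the tree is 5 6 (13); add 5.
Vertex order: 2, 1, 4, 7, 3, 6, 5. The 7th vertex is 5.

5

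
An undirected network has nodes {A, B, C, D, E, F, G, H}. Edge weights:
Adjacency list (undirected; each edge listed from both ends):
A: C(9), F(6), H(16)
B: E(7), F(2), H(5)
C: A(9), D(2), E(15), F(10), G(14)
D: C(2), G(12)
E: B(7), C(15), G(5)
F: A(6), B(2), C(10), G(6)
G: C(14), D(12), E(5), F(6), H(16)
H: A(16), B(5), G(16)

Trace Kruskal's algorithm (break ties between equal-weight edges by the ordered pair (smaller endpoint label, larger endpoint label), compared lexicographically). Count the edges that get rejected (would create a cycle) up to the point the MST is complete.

Sort edges by weight, then run Kruskal:
B–F (2): add — endpoints in different components.
C–D (2): add — endpoints in different components.
B–H (5): add — endpoints in different components.
E–G (5): add — endpoints in different components.
A–F (6): add — endpoints in different components.
F–G (6): add — endpoints in different components.
B–E (7): skip — B and E already connected.
A–C (9): add — endpoints in different components.
Edges rejected before the tree was complete: 1.

1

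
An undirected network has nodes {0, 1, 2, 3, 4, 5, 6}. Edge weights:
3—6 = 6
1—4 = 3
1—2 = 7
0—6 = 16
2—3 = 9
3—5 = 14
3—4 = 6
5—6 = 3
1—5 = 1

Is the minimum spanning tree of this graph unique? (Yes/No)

No

Sort edges by weight, then run Kruskal:
1—5 (1): add. Components now {0} {1,5} {2} {3} {4} {6}
1—4 (3): add. Components now {0} {1,4,5} {2} {3} {6}
5—6 (3): add. Components now {0} {1,4,5,6} {2} {3}
3—4 (6): add. Components now {0} {1,3,4,5,6} {2}
3—6 (6): skip — 3 and 6 already connected.
1—2 (7): add. Components now {0} {1,2,3,4,5,6}
2—3 (9): skip — 2 and 3 already connected.
3—5 (14): skip — 3 and 5 already connected.
0—6 (16): add. Components now {0,1,2,3,4,5,6}
Non-tree edge 3—6 has weight 6, equal to the heaviest edge on its tree cycle — swapping gives another MST of the same weight. Not unique.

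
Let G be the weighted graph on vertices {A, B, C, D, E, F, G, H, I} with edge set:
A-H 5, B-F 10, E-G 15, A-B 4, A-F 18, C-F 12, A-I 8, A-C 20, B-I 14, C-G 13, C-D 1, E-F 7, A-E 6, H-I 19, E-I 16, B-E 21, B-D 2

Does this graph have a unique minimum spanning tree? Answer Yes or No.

Yes

Sort edges by weight, then run Kruskal:
C-D (1): add — endpoints in different components.
B-D (2): add — endpoints in different components.
A-B (4): add — endpoints in different components.
A-H (5): add — endpoints in different components.
A-E (6): add — endpoints in different components.
E-F (7): add — endpoints in different components.
A-I (8): add — endpoints in different components.
B-F (10): skip — B and F already connected.
C-F (12): skip — C and F already connected.
C-G (13): add — endpoints in different components.
Every non-tree edge has weight strictly greater than the heaviest edge on the tree path between its endpoints, so the MST is unique.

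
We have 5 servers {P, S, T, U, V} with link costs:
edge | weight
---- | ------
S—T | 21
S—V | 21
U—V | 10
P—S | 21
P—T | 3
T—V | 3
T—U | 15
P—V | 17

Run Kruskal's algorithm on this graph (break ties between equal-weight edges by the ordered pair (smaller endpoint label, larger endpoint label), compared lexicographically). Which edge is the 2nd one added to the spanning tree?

T-V

Sort edges by weight, then run Kruskal:
P—T (3): add — endpoints in different components.
T—V (3): add — endpoints in different components.
U—V (10): add — endpoints in different components.
T—U (15): skip — U and T already connected.
P—V (17): skip — P and V already connected.
P—S (21): add — endpoints in different components.
The 2nd edge added is T—V.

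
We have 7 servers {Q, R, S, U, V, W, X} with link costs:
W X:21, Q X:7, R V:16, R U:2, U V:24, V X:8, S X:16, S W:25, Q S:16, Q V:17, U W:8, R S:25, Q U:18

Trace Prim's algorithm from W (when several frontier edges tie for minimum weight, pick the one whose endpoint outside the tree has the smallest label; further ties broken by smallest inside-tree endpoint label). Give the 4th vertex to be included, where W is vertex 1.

Prim, starting at W.
Step 1: cheapest edge leaving the tree is U W (8); add U.
Step 2: cheapest edge leaving the tree is R U (2); add R.
Step 3: cheapest edge leaving the tree is R V (16); add V.
Step 4: cheapest edge leaving the tree is V X (8); add X.
Step 5: cheapest edge leaving the tree is Q X (7); add Q.
Step 6: cheapest edge leaving the tree is Q S (16); add S.
Vertex order: W, U, R, V, X, Q, S. The 4th vertex is V.

V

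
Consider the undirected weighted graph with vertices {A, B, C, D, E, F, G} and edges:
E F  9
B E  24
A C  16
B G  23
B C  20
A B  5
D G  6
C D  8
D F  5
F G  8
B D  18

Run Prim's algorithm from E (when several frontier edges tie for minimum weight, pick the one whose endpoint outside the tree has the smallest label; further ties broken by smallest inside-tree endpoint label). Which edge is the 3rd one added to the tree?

D-G

Prim, starting at E.
Step 1: cheapest edge leaving the tree is E F (9); add F.
Step 2: cheapest edge leaving the tree is D F (5); add D.
Step 3: cheapest edge leaving the tree is D G (6); add G.
Step 4: cheapest edge leaving the tree is C D (8); add C.
Step 5: cheapest edge leaving the tree is A C (16); add A.
Step 6: cheapest edge leaving the tree is A B (5); add B.
The 3rd edge added is D G.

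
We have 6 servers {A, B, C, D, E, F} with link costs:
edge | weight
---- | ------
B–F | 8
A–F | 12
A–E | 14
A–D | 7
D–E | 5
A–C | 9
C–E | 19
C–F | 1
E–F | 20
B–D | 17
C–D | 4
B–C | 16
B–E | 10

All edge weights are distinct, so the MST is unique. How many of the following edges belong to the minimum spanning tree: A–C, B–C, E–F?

Kruskal: consider edges lightest-first.
C–F (1): add — endpoints in different components.
C–D (4): add — endpoints in different components.
D–E (5): add — endpoints in different components.
A–D (7): add — endpoints in different components.
B–F (8): add — endpoints in different components.
MST edge set: {C–F, C–D, D–E, A–D, B–F}.
Of the listed edges, {} are in the MST → 0.

0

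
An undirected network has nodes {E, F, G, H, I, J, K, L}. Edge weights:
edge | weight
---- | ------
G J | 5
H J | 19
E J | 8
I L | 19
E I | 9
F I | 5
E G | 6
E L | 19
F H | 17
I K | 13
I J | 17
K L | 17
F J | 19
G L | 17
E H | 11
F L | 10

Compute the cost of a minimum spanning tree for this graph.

59

Kruskal: consider edges lightest-first.
F I (5): add — endpoints in different components.
G J (5): add — endpoints in different components.
E G (6): add — endpoints in different components.
E J (8): skip — E and J already connected.
E I (9): add — endpoints in different components.
F L (10): add — endpoints in different components.
E H (11): add — endpoints in different components.
I K (13): add — endpoints in different components.
MST edges: F I, G J, E G, E I, F L, E H, I K; total weight 5+5+6+9+10+11+13 = 59.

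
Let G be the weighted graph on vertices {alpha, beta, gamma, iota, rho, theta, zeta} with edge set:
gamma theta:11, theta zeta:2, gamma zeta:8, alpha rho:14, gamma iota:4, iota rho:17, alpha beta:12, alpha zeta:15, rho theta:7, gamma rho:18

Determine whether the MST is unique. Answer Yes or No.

Yes

Sort edges by weight, then run Kruskal:
theta zeta (2): add. Components now {theta,zeta} {alpha} {gamma} {rho} {beta} {iota}
gamma iota (4): add. Components now {theta,zeta} {alpha} {gamma,iota} {rho} {beta}
rho theta (7): add. Components now {rho,theta,zeta} {alpha} {gamma,iota} {beta}
gamma zeta (8): add. Components now {gamma,iota,rho,theta,zeta} {alpha} {beta}
gamma theta (11): skip — theta and gamma already connected.
alpha beta (12): add. Components now {gamma,iota,rho,theta,zeta} {alpha,beta}
alpha rho (14): add. Components now {alpha,beta,gamma,iota,rho,theta,zeta}
Every non-tree edge has weight strictly greater than the heaviest edge on the tree path between its endpoints, so the MST is unique.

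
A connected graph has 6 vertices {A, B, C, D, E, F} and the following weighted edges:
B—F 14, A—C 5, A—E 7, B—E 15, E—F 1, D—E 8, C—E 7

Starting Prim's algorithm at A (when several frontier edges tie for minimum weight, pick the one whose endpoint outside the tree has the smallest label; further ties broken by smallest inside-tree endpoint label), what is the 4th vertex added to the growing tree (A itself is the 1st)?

Grow the tree from A using Prim:
Step 1: frontier [A—C 5, A—E 7] → take A—C (5); add C.
Step 2: frontier [A—E 7, C—E 7] → take A—E (7); add E.
Step 3: frontier [E—F 1, D—E 8, B—E 15] → take E—F (1); add F.
Step 4: frontier [D—E 8, B—E 15, B—F 14] → take D—E (8); add D.
Step 5: frontier [B—E 15, B—F 14] → take B—F (14); add B.
Vertex order: A, C, E, F, D, B. The 4th vertex is F.

F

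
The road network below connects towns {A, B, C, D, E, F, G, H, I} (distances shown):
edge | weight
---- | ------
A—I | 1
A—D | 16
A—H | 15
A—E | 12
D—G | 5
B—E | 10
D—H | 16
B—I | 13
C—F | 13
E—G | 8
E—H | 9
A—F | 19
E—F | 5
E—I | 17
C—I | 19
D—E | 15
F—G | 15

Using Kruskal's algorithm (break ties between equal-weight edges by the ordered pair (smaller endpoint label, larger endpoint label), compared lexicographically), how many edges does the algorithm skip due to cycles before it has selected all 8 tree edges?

Kruskal's algorithm — process edges by increasing weight (ties by edge label):
A—I (1): add — endpoints in different components.
D—G (5): add — endpoints in different components.
E—F (5): add — endpoints in different components.
E—G (8): add — endpoints in different components.
E—H (9): add — endpoints in different components.
B—E (10): add — endpoints in different components.
A—E (12): add — endpoints in different components.
B—I (13): skip — B and I already connected.
C—F (13): add — endpoints in different components.
Edges rejected before the tree was complete: 1.

1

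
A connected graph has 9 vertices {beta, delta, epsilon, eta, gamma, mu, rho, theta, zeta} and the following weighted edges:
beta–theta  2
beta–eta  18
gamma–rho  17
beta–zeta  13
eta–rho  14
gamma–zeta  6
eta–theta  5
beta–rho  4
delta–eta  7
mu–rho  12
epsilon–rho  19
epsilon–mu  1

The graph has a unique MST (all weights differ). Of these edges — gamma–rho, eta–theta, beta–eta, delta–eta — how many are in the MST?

Sort edges by weight, then run Kruskal:
epsilon–mu (1): add — endpoints in different components.
beta–theta (2): add — endpoints in different components.
beta–rho (4): add — endpoints in different components.
eta–theta (5): add — endpoints in different components.
gamma–zeta (6): add — endpoints in different components.
delta–eta (7): add — endpoints in different components.
mu–rho (12): add — endpoints in different components.
beta–zeta (13): add — endpoints in different components.
MST edge set: {epsilon–mu, beta–theta, beta–rho, eta–theta, gamma–zeta, delta–eta, mu–rho, beta–zeta}.
Of the listed edges, {eta–theta, delta–eta} are in the MST → 2.

2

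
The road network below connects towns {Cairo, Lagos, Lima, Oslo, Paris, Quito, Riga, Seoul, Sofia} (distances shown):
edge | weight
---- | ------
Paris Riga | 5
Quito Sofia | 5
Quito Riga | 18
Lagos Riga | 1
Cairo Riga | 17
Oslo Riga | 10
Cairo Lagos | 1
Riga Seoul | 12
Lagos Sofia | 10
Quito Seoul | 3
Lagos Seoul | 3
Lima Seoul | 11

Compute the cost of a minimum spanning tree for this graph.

Sort edges by weight, then run Kruskal:
Cairo Lagos (1): add — endpoints in different components.
Lagos Riga (1): add — endpoints in different components.
Lagos Seoul (3): add — endpoints in different components.
Quito Seoul (3): add — endpoints in different components.
Paris Riga (5): add — endpoints in different components.
Quito Sofia (5): add — endpoints in different components.
Lagos Sofia (10): skip — Sofia and Lagos already connected.
Oslo Riga (10): add — endpoints in different components.
Lima Seoul (11): add — endpoints in different components.
MST edges: Cairo Lagos, Lagos Riga, Lagos Seoul, Quito Seoul, Paris Riga, Quito Sofia, Oslo Riga, Lima Seoul; total weight 1+1+3+3+5+5+10+11 = 39.

39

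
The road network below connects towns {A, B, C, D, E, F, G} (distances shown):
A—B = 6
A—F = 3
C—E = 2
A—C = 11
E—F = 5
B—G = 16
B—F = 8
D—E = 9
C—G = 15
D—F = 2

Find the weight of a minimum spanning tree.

Kruskal: consider edges lightest-first.
C—E (2): add. Components now {A} {B} {C,E} {D} {F} {G}
D—F (2): add. Components now {A} {B} {C,E} {D,F} {G}
A—F (3): add. Components now {A,D,F} {B} {C,E} {G}
E—F (5): add. Components now {A,C,D,E,F} {B} {G}
A—B (6): add. Components now {A,B,C,D,E,F} {G}
B—F (8): skip — B and F already connected.
D—E (9): skip — D and E already connected.
A—C (11): skip — A and C already connected.
C—G (15): add. Components now {A,B,C,D,E,F,G}
MST edges: C—E, D—F, A—F, E—F, A—B, C—G; total weight 2+2+3+5+6+15 = 33.

33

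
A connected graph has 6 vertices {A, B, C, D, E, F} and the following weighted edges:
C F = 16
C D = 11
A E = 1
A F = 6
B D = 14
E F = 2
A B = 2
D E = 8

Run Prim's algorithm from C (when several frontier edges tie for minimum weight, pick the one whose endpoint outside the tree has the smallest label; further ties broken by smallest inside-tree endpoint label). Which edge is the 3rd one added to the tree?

A-E

Prim, starting at C.
Step 1: frontier [C D 11, C F 16] → take C D (11); add D.
Step 2: frontier [C F 16, D E 8, B D 14] → take D E (8); add E.
Step 3: frontier [C F 16, B D 14, A E 1, E F 2] → take A E (1); add A.
Step 4: frontier [A B 2, A F 6, C F 16, B D 14, E F 2] → take A B (2); add B.
Step 5: frontier [A F 6, C F 16, E F 2] → take E F (2); add F.
The 3rd edge added is A E.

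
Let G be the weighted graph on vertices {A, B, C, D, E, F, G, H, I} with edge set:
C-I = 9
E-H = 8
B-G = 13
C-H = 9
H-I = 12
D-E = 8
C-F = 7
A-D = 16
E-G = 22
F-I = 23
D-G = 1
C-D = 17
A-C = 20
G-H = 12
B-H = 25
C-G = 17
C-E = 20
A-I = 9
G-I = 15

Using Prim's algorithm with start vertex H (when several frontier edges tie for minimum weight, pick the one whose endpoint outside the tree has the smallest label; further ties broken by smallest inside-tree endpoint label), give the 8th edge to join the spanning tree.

B-G

Grow the tree from H using Prim:
Step 1: cheapest edge leaving the tree is E-H (8); add E.
Step 2: cheapest edge leaving the tree is D-E (8); add D.
Step 3: cheapest edge leaving the tree is D-G (1); add G.
Step 4: cheapest edge leaving the tree is C-H (9); add C.
Step 5: cheapest edge leaving the tree is C-F (7); add F.
Step 6: cheapest edge leaving the tree is C-I (9); add I.
Step 7: cheapest edge leaving the tree is A-I (9); add A.
Step 8: cheapest edge leaving the tree is B-G (13); add B.
The 8th edge added is B-G.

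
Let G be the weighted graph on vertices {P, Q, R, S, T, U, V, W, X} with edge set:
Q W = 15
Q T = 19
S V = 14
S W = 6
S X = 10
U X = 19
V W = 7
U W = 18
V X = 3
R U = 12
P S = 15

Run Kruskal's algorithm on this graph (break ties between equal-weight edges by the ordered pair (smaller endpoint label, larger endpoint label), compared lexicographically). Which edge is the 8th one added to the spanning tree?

Q-T

Kruskal: consider edges lightest-first.
V X (3): add — endpoints in different components.
S W (6): add — endpoints in different components.
V W (7): add — endpoints in different components.
S X (10): skip — X and S already connected.
R U (12): add — endpoints in different components.
S V (14): skip — V and S already connected.
P S (15): add — endpoints in different components.
Q W (15): add — endpoints in different components.
U W (18): add — endpoints in different components.
Q T (19): add — endpoints in different components.
The 8th edge added is Q T.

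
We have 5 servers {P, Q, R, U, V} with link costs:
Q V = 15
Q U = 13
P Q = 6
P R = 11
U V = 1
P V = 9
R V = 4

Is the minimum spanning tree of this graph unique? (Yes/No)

Yes

Sort edges by weight, then run Kruskal:
U V (1): add — endpoints in different components.
R V (4): add — endpoints in different components.
P Q (6): add — endpoints in different components.
P V (9): add — endpoints in different components.
Every non-tree edge has weight strictly greater than the heaviest edge on the tree path between its endpoints, so the MST is unique.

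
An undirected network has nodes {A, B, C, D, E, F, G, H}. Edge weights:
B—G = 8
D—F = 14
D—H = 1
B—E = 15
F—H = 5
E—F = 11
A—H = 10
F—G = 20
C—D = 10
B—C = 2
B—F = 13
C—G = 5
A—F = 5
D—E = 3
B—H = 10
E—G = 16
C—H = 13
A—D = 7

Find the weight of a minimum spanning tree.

Kruskal: consider edges lightest-first.
D—H (1): add — endpoints in different components.
B—C (2): add — endpoints in different components.
D—E (3): add — endpoints in different components.
A—F (5): add — endpoints in different components.
C—G (5): add — endpoints in different components.
F—H (5): add — endpoints in different components.
A—D (7): skip — A and D already connected.
B—G (8): skip — B and G already connected.
A—H (10): skip — A and H already connected.
B—H (10): add — endpoints in different components.
MST edges: D—H, B—C, D—E, A—F, C—G, F—H, B—H; total weight 1+2+3+5+5+5+10 = 31.

31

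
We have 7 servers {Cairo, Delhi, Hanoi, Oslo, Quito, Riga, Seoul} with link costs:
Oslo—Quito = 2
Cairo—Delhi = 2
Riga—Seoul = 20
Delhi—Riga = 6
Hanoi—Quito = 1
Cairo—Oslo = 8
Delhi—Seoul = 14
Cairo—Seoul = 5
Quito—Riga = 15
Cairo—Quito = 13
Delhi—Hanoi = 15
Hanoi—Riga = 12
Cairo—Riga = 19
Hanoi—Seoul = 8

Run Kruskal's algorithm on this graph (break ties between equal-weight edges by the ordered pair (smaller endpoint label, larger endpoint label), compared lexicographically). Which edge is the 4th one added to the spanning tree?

Kruskal's algorithm — process edges by increasing weight (ties by edge label):
Hanoi—Quito (1): add — endpoints in different components.
Cairo—Delhi (2): add — endpoints in different components.
Oslo—Quito (2): add — endpoints in different components.
Cairo—Seoul (5): add — endpoints in different components.
Delhi—Riga (6): add — endpoints in different components.
Cairo—Oslo (8): add — endpoints in different components.
The 4th edge added is Cairo—Seoul.

Cairo-Seoul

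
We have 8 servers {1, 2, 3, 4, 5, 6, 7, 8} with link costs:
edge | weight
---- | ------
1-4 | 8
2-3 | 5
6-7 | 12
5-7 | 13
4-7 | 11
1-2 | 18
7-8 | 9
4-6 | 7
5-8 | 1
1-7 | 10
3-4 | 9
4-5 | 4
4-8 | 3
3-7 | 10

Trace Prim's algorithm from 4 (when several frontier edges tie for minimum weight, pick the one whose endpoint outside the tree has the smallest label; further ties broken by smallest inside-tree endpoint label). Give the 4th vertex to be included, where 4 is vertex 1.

6

Prim's algorithm from 4:
Step 1: frontier [4-8 3, 4-5 4, 4-6 7, 1-4 8, 3-4 9, 4-7 11] → take 4-8 (3); add 8.
Step 2: frontier [4-5 4, 4-6 7, 1-4 8, 3-4 9, 4-7 11, 5-8 1, 7-8 9] → take 5-8 (1); add 5.
Step 3: frontier [4-6 7, 1-4 8, 3-4 9, 4-7 11, 5-7 13, 7-8 9] → take 4-6 (7); add 6.
Step 4: frontier [1-4 8, 3-4 9, 4-7 11, 5-7 13, 6-7 12, 7-8 9] → take 1-4 (8); add 1.
Step 5: frontier [1-7 10, 1-2 18, 3-4 9, 4-7 11, 5-7 13, 6-7 12, 7-8 9] → take 3-4 (9); add 3.
Step 6: frontier [1-7 10, 1-2 18, 2-3 5, 3-7 10, 4-7 11, 5-7 13, 6-7 12, 7-8 9] → take 2-3 (5); add 2.
Step 7: frontier [1-7 10, 3-7 10, 4-7 11, 5-7 13, 6-7 12, 7-8 9] → take 7-8 (9); add 7.
Vertex order: 4, 8, 5, 6, 1, 3, 2, 7. The 4th vertex is 6.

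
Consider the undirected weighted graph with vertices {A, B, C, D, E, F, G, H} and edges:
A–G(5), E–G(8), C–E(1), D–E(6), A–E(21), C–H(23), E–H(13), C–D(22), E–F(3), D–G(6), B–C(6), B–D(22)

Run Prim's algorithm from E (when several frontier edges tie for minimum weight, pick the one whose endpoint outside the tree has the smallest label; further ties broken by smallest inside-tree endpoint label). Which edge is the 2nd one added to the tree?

Prim's algorithm from E:
Step 1: cheapest edge leaving the tree is C–E (1); add C.
Step 2: cheapest edge leaving the tree is E–F (3); add F.
Step 3: cheapest edge leaving the tree is B–C (6); add B.
Step 4: cheapest edge leaving the tree is D–E (6); add D.
Step 5: cheapest edge leaving the tree is D–G (6); add G.
Step 6: cheapest edge leaving the tree is A–G (5); add A.
Step 7: cheapest edge leaving the tree is E–H (13); add H.
The 2nd edge added is E–F.

E-F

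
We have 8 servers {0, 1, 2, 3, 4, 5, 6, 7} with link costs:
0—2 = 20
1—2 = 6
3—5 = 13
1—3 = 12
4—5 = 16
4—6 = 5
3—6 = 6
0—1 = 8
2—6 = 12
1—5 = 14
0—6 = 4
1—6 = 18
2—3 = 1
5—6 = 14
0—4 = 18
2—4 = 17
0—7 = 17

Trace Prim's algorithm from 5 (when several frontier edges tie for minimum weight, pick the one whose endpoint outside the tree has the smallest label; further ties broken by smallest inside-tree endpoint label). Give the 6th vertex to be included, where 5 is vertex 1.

Prim's algorithm from 5:
Step 1: cheapest edge leaving the tree is 3—5 (13); add 3.
Step 2: cheapest edge leaving the tree is 2—3 (1); add 2.
Step 3: cheapest edge leaving the tree is 1—2 (6); add 1.
Step 4: cheapest edge leaving the tree is 3—6 (6); add 6.
Step 5: cheapest edge leaving the tree is 0—6 (4); add 0.
Step 6: cheapest edge leaving the tree is 4—6 (5); add 4.
Step 7: cheapest edge leaving the tree is 0—7 (17); add 7.
Vertex order: 5, 3, 2, 1, 6, 0, 4, 7. The 6th vertex is 0.

0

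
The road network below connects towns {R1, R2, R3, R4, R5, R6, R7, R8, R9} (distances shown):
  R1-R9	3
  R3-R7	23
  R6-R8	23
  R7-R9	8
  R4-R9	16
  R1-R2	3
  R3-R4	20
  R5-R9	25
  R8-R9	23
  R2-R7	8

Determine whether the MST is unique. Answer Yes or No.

No

Kruskal's algorithm — process edges by increasing weight (ties by edge label):
R1-R2 (3): add — endpoints in different components.
R1-R9 (3): add — endpoints in different components.
R2-R7 (8): add — endpoints in different components.
R7-R9 (8): skip — R9 and R7 already connected.
R4-R9 (16): add — endpoints in different components.
R3-R4 (20): add — endpoints in different components.
R3-R7 (23): skip — R3 and R7 already connected.
R6-R8 (23): add — endpoints in different components.
R8-R9 (23): add — endpoints in different components.
R5-R9 (25): add — endpoints in different components.
Non-tree edge R7-R9 has weight 8, equal to the heaviest edge on its tree cycle — swapping gives another MST of the same weight. Not unique.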